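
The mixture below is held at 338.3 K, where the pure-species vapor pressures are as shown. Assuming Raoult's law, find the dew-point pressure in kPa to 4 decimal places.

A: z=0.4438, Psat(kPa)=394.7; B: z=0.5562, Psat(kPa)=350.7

At the dew point ψ → 1, so Σzᵢ/Kᵢ = 1 with Kᵢ = Pᵢˢᵃᵗ/P ⇒ 1/P = Σzᵢ/Pᵢˢᵃᵗ.
1/P = 0.4438/394.7 + 0.5562/350.7 = 0.0027104 ⇒ P = 368.9534 kPa

Pdew = 368.9534 kPa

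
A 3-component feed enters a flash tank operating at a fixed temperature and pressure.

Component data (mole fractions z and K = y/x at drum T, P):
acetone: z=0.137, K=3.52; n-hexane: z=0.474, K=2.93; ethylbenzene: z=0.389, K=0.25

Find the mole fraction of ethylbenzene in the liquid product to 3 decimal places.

x_ethylbenzene = 0.732

Iterate (Newton) starting at V/F = 0.5:
  V/F = 0.500: g = 0.1515, g' = -1.188 → V/F = 0.628
  V/F = 0.628: g = -0.0037, g' = -1.273 → V/F = 0.625
Converged at V/F = 0.625.
Compositions from xᵢ = zᵢ/(1+V/F(Kᵢ−1)), yᵢ = Kᵢxᵢ:
  acetone: x = 0.053, y = 0.187
  n-hexane: x = 0.215, y = 0.630
  ethylbenzene: x = 0.732, y = 0.183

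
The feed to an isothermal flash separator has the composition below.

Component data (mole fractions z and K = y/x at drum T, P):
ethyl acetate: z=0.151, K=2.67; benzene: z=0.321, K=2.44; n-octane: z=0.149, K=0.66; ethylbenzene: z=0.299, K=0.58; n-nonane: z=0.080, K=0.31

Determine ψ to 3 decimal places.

Material balance + equilibrium reduce to Σ zᵢ(Kᵢ−1)/(1+ψ(Kᵢ−1)) = 0.
g(0) = ΣzᵢKᵢ − 1 = 0.483 and g(1) = 1 − Σzᵢ/Kᵢ = -0.187, so a root lies in (0, 1).
Newton–Raphson from ψ = 0.5:
  ψ = 0.500: g = 0.1019, g' = -0.548 → ψ = 0.686
  ψ = 0.686: g = 0.0029, g' = -0.531 → ψ = 0.691
Converged at ψ = 0.691.

ψ = 0.691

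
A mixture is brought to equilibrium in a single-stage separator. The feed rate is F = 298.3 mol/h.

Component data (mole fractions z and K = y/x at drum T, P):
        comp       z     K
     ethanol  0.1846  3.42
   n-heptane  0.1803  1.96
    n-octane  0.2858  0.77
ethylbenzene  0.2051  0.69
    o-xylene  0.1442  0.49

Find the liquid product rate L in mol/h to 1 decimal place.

Material balance + equilibrium reduce to Σ zᵢ(Kᵢ−1)/(1+ψ(Kᵢ−1)) = 0.
Check two-phase: ΣzᵢKᵢ = 1.4170 > 1 and Σzᵢ/Kᵢ = 1.1087 > 1, so g(0) = 0.4170 > 0 and g(1) = -0.1087 < 0.
Newton iteration, ψ⁰ = 0.5:
  ψ = 0.5000: g = 0.07086, g' = -0.4117 → ψ = 0.6721
  ψ = 0.6721: g = 0.00532, g' = -0.3575 → ψ = 0.6870
  ψ = 0.6870: g = 0.00002, g' = -0.3549 → ψ = 0.6871
Converged at ψ = 0.6871.
Then V = ψ·F = 0.6871·298.3 = 205.0 mol/h and L = F − V = 93.3 mol/h.

L = 93.3 mol/h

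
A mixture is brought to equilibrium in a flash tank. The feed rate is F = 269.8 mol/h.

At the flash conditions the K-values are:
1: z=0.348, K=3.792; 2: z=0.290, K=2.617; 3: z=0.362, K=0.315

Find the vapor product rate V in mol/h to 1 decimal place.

Material balance + equilibrium reduce to Σ zᵢ(Kᵢ−1)/(1+ψ(Kᵢ−1)) = 0.
Check two-phase: ΣzᵢKᵢ = 2.193 > 1 and Σzᵢ/Kᵢ = 1.352 > 1, so g(0) = 1.193 > 0 and g(1) = -0.352 < 0.
Iterate (Newton) starting at ψ = 0.45:
  ψ = 0.450: g = 0.3436, g' = -1.142 → ψ = 0.751
  ψ = 0.751: g = 0.0150, g' = -1.158 → ψ = 0.764
Converged at ψ = 0.764.
Then V = ψ·F = 0.7637·269.8 = 206.1 mol/h and L = F − V = 63.7 mol/h.

V = 206.1 mol/h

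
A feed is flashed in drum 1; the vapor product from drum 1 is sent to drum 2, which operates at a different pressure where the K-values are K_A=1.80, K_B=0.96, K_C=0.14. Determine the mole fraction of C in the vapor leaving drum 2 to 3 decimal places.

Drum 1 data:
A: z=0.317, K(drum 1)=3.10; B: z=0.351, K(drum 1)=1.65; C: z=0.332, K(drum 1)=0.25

y_C (drum 2) = 0.037

Drum 1:
Newton iteration, ψ₁⁰ = 0.5:
  ψ₁ = 0.500: g = 0.0985, g' = -0.895 → ψ₁ = 0.610
  ψ₁ = 0.610: g = -0.0038, g' = -0.979 → ψ₁ = 0.606
Converged at ψ₁ = 0.606.
Drum-1 compositions:
  A: x = 0.139, y = 0.432
  B: x = 0.252, y = 0.415
  C: x = 0.609, y = 0.152
Drum-2 feed = drum-1 vapor: z₂ = (0.4324, 0.4155, 0.1522).
Drum 2:
Rachford–Rice: g(ψ₂) = Σ zᵢ(Kᵢ−1)/(1+ψ₂(Kᵢ−1)) = 0.
g(0) = ΣzᵢKᵢ − 1 = 0.198 and g(1) = 1 − Σzᵢ/Kᵢ = -0.760, so a root lies in (0, 1).
Newton iteration, ψ₂⁰ = 0.5:
  ψ₂ = 0.500: g = 0.0005, g' = -0.488 → ψ₂ = 0.501
Converged at ψ₂ = 0.501.
  A: x = 0.309, y = 0.556
  B: x = 0.424, y = 0.407
  C: x = 0.267, y = 0.037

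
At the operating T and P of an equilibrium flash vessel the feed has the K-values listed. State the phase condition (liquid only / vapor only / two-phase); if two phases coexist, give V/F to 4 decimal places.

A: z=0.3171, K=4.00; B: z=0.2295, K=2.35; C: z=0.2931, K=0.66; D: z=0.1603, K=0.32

two-phase, V/F = 0.8670

ΣzᵢKᵢ = 2.0525; Σzᵢ/Kᵢ = 1.1220.
Both exceed 1, so a two-phase solution exists.
Material balance + equilibrium reduce to Σ zᵢ(Kᵢ−1)/(1+ψ(Kᵢ−1)) = 0.
Iterate (Newton) starting at ψ = 0.5:
  ψ = 0.5000: g = 0.28027, g' = -0.8251 → ψ = 0.8397
  ψ = 0.8397: g = 0.02198, g' = -0.7914 → ψ = 0.8675
  ψ = 0.8675: g = -0.00035, g' = -0.8175 → ψ = 0.8670
Converged at ψ = 0.8670.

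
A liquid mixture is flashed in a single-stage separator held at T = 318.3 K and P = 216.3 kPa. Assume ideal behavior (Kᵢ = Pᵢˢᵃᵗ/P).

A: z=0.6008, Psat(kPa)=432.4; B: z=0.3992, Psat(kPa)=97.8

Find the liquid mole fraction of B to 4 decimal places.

x_B = 0.6458

Raoult's law: Kᵢ = Pᵢˢᵃᵗ/P = Pᵢˢᵃᵗ/216.3.
  K_A = 432.4/216.3 = 1.999075, K_B = 97.8/216.3 = 0.452150
Material balance + equilibrium reduce to Σ zᵢ(Kᵢ−1)/(1+ψ(Kᵢ−1)) = 0.
Check two-phase: ΣzᵢKᵢ = 1.3815 > 1 and Σzᵢ/Kᵢ = 1.1834 > 1, so g(0) = 0.3815 > 0 and g(1) = -0.1834 < 0.
Binary case is linear: z₁(K₁−1)(1+ψ(K₂−1)) + z₂(K₂−1)(1+ψ(K₁−1)) = 0
⇒ ψ = [z₁(K₁−1)+z₂(K₂−1)] / [−(K₁−1)(K₂−1)] = 0.38154/0.54734 = 0.6971
Compositions from xᵢ = zᵢ/(1+ψ(Kᵢ−1)), yᵢ = Kᵢxᵢ:
  A: x = 0.3542, y = 0.7080
  B: x = 0.6458, y = 0.2920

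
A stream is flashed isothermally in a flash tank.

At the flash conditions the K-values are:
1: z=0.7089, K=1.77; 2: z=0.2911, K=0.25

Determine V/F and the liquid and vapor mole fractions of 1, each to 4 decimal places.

V/F = 0.5671, x_1 = 0.4934, y_1 = 0.8734

Material balance + equilibrium reduce to Σ zᵢ(Kᵢ−1)/(1+V/F(Kᵢ−1)) = 0.
Check two-phase: ΣzᵢKᵢ = 1.3275 > 1 and Σzᵢ/Kᵢ = 1.5649 > 1, so g(0) = 0.3275 > 0 and g(1) = -0.5649 < 0.
Binary case is linear: z₁(K₁−1)(1+V/F(K₂−1)) + z₂(K₂−1)(1+V/F(K₁−1)) = 0
⇒ V/F = [z₁(K₁−1)+z₂(K₂−1)] / [−(K₁−1)(K₂−1)] = 0.32753/0.57750 = 0.5671
Compositions from xᵢ = zᵢ/(1+V/F(Kᵢ−1)), yᵢ = Kᵢxᵢ:
  1: x = 0.4934, y = 0.8734
  2: x = 0.5066, y = 0.1266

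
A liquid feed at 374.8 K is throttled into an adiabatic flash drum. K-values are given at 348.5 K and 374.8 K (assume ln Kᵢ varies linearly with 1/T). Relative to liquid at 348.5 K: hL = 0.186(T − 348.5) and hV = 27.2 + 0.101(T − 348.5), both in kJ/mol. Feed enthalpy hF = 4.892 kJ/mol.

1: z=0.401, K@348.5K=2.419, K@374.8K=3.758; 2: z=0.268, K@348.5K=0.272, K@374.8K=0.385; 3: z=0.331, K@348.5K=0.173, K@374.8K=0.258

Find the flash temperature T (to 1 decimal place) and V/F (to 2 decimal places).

Adiabatic flash: solve Rachford–Rice at each trial T, then check hF = ψ·hV(T) + (1−ψ)·hL(T).
  T = 348.5 K: K = (2.419, 0.272, 0.173), RR gives ψ = 0.090, H_out = 2.449 kJ/mol
  T = 374.8 K: K = (3.758, 0.385, 0.258), RR gives ψ = 0.366, H_out = 14.039 kJ/mol
  T = 361.6 K: K = (3.037, 0.325, 0.213), RR gives ψ = 0.249, H_out = 8.942 kJ/mol
  T = 355.1 K: K = (2.718, 0.298, 0.192), RR gives ψ = 0.178, H_out = 5.981 kJ/mol
  T = 351.8 K: K = (2.566, 0.285, 0.182), RR gives ψ = 0.137, H_out = 4.297 kJ/mol
  T = 353.5 K: K = (2.644, 0.292, 0.188), RR gives ψ = 0.159, H_out = 5.183 kJ/mol
Linear interpolation between T = 351.8 (H_out = 4.297) and T = 353.5 (H_out = 5.183) on hF = 4.892 gives T ≈ 352.9 K, at which ψ = 0.15.

T = 352.9 K, V/F = 0.15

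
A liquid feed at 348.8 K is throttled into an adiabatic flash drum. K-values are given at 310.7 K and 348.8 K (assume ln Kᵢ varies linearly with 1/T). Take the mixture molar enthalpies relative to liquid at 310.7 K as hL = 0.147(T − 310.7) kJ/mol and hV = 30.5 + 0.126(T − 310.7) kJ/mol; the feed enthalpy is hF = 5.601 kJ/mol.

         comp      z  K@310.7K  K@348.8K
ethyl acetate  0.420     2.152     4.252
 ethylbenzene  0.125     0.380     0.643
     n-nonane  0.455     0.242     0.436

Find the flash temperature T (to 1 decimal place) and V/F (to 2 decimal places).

Adiabatic flash: solve Rachford–Rice at each trial T, then check hF = ψ·hV(T) + (1−ψ)·hL(T).
  T = 310.7 K: K = (2.152, 0.380, 0.242), RR gives ψ = 0.073, H_out = 2.228 kJ/mol
  T = 348.8 K: K = (4.252, 0.643, 0.436), RR gives ψ = 0.621, H_out = 24.046 kJ/mol
  T = 329.8 K: K = (3.088, 0.502, 0.331), RR gives ψ = 0.384, H_out = 14.361 kJ/mol
  T = 320.2 K: K = (2.589, 0.438, 0.284), RR gives ψ = 0.249, H_out = 8.945 kJ/mol
  T = 315.4 K: K = (2.362, 0.408, 0.262), RR gives ψ = 0.168, H_out = 5.801 kJ/mol
  T = 313.0 K: K = (2.253, 0.394, 0.252), RR gives ψ = 0.122, H_out = 4.052 kJ/mol
Linear interpolation between T = 313.0 (H_out = 4.052) and T = 315.4 (H_out = 5.801) on hF = 5.601 gives T ≈ 315.1 K, at which ψ = 0.16.

T = 315.1 K, V/F = 0.16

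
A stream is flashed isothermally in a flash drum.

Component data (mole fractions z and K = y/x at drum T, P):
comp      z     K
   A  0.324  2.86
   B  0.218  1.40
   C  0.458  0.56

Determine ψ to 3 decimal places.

Newton iteration, ψ⁰ = 0.5:
  ψ = 0.500: g = 0.1266, g' = -0.471 → ψ = 0.769
  ψ = 0.769: g = 0.0102, g' = -0.413 → ψ = 0.793
Converged at ψ = 0.793.

ψ = 0.793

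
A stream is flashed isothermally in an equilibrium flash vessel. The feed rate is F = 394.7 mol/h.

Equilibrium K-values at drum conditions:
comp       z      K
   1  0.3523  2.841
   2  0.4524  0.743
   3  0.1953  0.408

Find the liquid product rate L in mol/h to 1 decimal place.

Newton–Raphson from ψ = 0.39:
  ψ = 0.3900: g = 0.09798, g' = -0.5572 → ψ = 0.5659
  ψ = 0.5659: g = 0.00775, g' = -0.4821 → ψ = 0.5819
  ψ = 0.5819: g = 0.00003, g' = -0.4789 → ψ = 0.5820
Converged at ψ = 0.5820.
Then V = ψ·F = 0.5820·394.7 = 229.7 mol/h and L = F − V = 165.0 mol/h.

L = 165.0 mol/h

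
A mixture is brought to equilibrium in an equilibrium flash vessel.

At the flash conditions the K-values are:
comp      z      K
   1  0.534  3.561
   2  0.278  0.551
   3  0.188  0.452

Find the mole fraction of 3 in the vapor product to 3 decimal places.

y_3 = 0.168

Rachford–Rice: g(V/F) = Σ zᵢ(Kᵢ−1)/(1+V/F(Kᵢ−1)) = 0.
g(0) = ΣzᵢKᵢ − 1 = 1.140 and g(1) = 1 − Σzᵢ/Kᵢ = -0.070, so a root lies in (0, 1).
Iterate (Newton) starting at V/F = 0.6:
  V/F = 0.600: g = 0.2148, g' = -0.775 → V/F = 0.877
  V/F = 0.877: g = 0.0169, g' = -0.694 → V/F = 0.902
Converged at V/F = 0.902.
Compositions from xᵢ = zᵢ/(1+V/F(Kᵢ−1)), yᵢ = Kᵢxᵢ:
  1: x = 0.161, y = 0.575
  2: x = 0.467, y = 0.257
  3: x = 0.372, y = 0.168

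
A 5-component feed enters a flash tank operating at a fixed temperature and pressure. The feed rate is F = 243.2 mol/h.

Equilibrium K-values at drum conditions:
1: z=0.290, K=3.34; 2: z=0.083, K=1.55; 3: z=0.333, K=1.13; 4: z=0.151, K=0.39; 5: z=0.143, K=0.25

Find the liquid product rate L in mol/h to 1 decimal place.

L = 91.6 mol/h

Rachford–Rice: g(ψ) = Σ zᵢ(Kᵢ−1)/(1+ψ(Kᵢ−1)) = 0.
g(0) = ΣzᵢKᵢ − 1 = 0.568 and g(1) = 1 − Σzᵢ/Kᵢ = -0.394, so a root lies in (0, 1).
Newton iteration, ψ⁰ = 0.54:
  ψ = 0.540: g = 0.0578, g' = -0.682 → ψ = 0.625
  ψ = 0.625: g = -0.0010, g' = -0.712 → ψ = 0.623
Converged at ψ = 0.623.
Then V = ψ·F = 0.6234·243.2 = 151.6 mol/h and L = F − V = 91.6 mol/h.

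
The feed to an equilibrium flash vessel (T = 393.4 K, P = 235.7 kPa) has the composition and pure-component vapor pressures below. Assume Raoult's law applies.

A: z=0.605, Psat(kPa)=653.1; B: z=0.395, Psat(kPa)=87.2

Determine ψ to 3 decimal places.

ψ = 0.737

Raoult's law: Kᵢ = Pᵢˢᵃᵗ/P = Pᵢˢᵃᵗ/235.7.
  K_A = 653.1/235.7 = 2.77090, K_B = 87.2/235.7 = 0.36996
Rachford–Rice: g(ψ) = Σ zᵢ(Kᵢ−1)/(1+ψ(Kᵢ−1)) = 0.
Feasibility: ΣzᵢKᵢ = 1.823, Σzᵢ/Kᵢ = 1.286 — both > 1, two phases present.
Binary case is linear: z₁(K₁−1)(1+ψ(K₂−1)) + z₂(K₂−1)(1+ψ(K₁−1)) = 0
⇒ ψ = [z₁(K₁−1)+z₂(K₂−1)] / [−(K₁−1)(K₂−1)] = 0.8225/1.1157 = 0.737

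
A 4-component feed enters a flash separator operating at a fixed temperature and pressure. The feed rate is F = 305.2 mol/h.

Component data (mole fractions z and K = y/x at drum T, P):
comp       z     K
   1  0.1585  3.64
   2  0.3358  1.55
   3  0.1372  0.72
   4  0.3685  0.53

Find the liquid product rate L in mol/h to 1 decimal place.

Newton iteration, β⁰ = 0.56:
  β = 0.5600: g = 0.02941, g' = -0.4043 → β = 0.6327
  β = 0.6327: g = 0.00051, g' = -0.3916 → β = 0.6341
Converged at β = 0.6341.
Then V = β·F = 0.6341·305.2 = 193.5 mol/h and L = F − V = 111.7 mol/h.

L = 111.7 mol/h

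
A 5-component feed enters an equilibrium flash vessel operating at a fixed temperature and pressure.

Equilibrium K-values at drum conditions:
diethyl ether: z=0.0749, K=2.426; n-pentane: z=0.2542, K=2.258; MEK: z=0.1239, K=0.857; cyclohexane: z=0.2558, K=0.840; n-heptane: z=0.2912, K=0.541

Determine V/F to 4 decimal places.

Rachford–Rice: g(V/F) = Σ zᵢ(Kᵢ−1)/(1+V/F(Kᵢ−1)) = 0.
Feasibility: ΣzᵢKᵢ = 1.2343, Σzᵢ/Kᵢ = 1.1308 — both > 1, two phases present.
Iterate (Newton) starting at V/F = 0.42:
  V/F = 0.4200: g = 0.04772, g' = -0.3363 → V/F = 0.5619
  V/F = 0.5619: g = 0.00230, g' = -0.3073 → V/F = 0.5694
Converged at V/F = 0.5694.

V/F = 0.5694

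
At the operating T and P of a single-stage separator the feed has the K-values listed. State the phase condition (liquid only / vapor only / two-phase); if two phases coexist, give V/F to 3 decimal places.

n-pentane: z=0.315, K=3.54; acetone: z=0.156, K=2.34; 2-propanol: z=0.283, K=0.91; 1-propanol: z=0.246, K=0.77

vapor only

ΣzᵢKᵢ = 1.927; Σzᵢ/Kᵢ = 0.786.
Since Σzᵢ/Kᵢ < 1 the mixture is above its dew point — single vapor phase.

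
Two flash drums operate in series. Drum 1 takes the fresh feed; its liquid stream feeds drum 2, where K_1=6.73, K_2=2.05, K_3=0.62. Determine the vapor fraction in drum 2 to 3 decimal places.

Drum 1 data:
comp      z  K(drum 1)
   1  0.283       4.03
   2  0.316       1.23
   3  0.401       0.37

V/F (drum 2) = 0.637

Drum 1:
Material balance + equilibrium reduce to Σ zᵢ(Kᵢ−1)/(1+ψ₁(Kᵢ−1)) = 0.
Check two-phase: ΣzᵢKᵢ = 1.678 > 1 and Σzᵢ/Kᵢ = 1.411 > 1, so g(0) = 0.678 > 0 and g(1) = -0.411 < 0.
Newton–Raphson from ψ₁ = 0.5:
  ψ₁ = 0.500: g = 0.0373, g' = -0.763 → ψ₁ = 0.549
Converged at ψ₁ = 0.549.
Drum-1 compositions:
  1: x = 0.106, y = 0.428
  2: x = 0.281, y = 0.345
  3: x = 0.613, y = 0.227
Drum-2 feed = drum-1 liquid: z₂ = (0.1062, 0.2806, 0.6132).
Drum 2:
Material balance + equilibrium reduce to Σ zᵢ(Kᵢ−1)/(1+ψ₂(Kᵢ−1)) = 0.
g(0) = ΣzᵢKᵢ − 1 = 0.670 and g(1) = 1 − Σzᵢ/Kᵢ = -0.142, so a root lies in (0, 1).
Newton–Raphson from ψ₂ = 0.38:
  ψ₂ = 0.380: g = 0.1297, g' = -0.624 → ψ₂ = 0.588
  ψ₂ = 0.588: g = 0.0214, g' = -0.448 → ψ₂ = 0.636
  ψ₂ = 0.636: g = 0.0005, g' = -0.427 → ψ₂ = 0.637
Converged at ψ₂ = 0.637.
  1: x = 0.023, y = 0.154
  2: x = 0.168, y = 0.345
  3: x = 0.809, y = 0.502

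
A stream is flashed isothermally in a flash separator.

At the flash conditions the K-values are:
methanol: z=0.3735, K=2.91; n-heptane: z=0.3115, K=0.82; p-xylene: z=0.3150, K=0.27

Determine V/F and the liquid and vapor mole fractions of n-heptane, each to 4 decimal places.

Rachford–Rice: g(V/F) = Σ zᵢ(Kᵢ−1)/(1+V/F(Kᵢ−1)) = 0.
Check two-phase: ΣzᵢKᵢ = 1.4274 > 1 and Σzᵢ/Kᵢ = 1.6749 > 1, so g(0) = 0.4274 > 0 and g(1) = -0.6749 < 0.
Newton iteration, V/F⁰ = 0.5:
  V/F = 0.5000: g = -0.05884, g' = -0.7850 → V/F = 0.4250
  V/F = 0.4250: g = -0.00038, g' = -0.7798 → V/F = 0.4246
Converged at V/F = 0.4246.
Compositions from xᵢ = zᵢ/(1+V/F(Kᵢ−1)), yᵢ = Kᵢxᵢ:
  methanol: x = 0.2062, y = 0.6002
  n-heptane: x = 0.3373, y = 0.2766
  p-xylene: x = 0.4565, y = 0.1232

V/F = 0.4246, x_n-heptane = 0.3373, y_n-heptane = 0.2766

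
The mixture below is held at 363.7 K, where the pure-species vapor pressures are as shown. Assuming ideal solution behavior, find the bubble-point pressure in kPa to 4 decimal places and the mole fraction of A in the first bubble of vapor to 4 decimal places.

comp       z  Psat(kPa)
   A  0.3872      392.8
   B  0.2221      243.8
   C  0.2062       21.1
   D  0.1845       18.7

Pbub = 214.0411 kPa, y_A = 0.7106

At the bubble point ψ → 0, so ΣzᵢKᵢ = 1 with Kᵢ = Pᵢˢᵃᵗ/P ⇒ P = ΣzᵢPᵢˢᵃᵗ.
P = 0.3872·392.8 + 0.2221·243.8 + 0.2062·21.1 + 0.1845·18.7 = 214.0411 kPa
yᵢ = zᵢPᵢˢᵃᵗ/P ⇒ y_A = 0.3872·392.8/214.0411 = 0.7106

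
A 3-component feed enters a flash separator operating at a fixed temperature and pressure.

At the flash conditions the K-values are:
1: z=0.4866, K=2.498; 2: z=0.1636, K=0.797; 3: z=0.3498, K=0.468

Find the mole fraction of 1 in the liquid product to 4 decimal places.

Newton–Raphson from V/F = 0.5:
  V/F = 0.5000: g = 0.12627, g' = -0.5491 → V/F = 0.7300
  V/F = 0.7300: g = 0.00495, g' = -0.5231 → V/F = 0.7394
Converged at V/F = 0.7394.
Compositions from xᵢ = zᵢ/(1+V/F(Kᵢ−1)), yᵢ = Kᵢxᵢ:
  1: x = 0.2309, y = 0.5767
  2: x = 0.1925, y = 0.1534
  3: x = 0.5766, y = 0.2699

x_1 = 0.2309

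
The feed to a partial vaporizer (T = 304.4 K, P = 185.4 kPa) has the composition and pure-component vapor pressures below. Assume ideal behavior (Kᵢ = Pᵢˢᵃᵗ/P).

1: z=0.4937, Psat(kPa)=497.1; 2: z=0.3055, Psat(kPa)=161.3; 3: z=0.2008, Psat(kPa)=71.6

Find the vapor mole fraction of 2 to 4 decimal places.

Raoult's law: Kᵢ = Pᵢˢᵃᵗ/P = Pᵢˢᵃᵗ/185.4.
  K_1 = 497.1/185.4 = 2.681230, K_2 = 161.3/185.4 = 0.870011, K_3 = 71.6/185.4 = 0.386192
Material balance + equilibrium reduce to Σ zᵢ(Kᵢ−1)/(1+ψ(Kᵢ−1)) = 0.
g(0) = ΣzᵢKᵢ − 1 = 0.6671 and g(1) = 1 − Σzᵢ/Kᵢ = -0.0552, so a root lies in (0, 1).
Newton iteration, ψ⁰ = 0.57:
  ψ = 0.5700: g = 0.19138, g' = -0.5489 → ψ = 0.9187
  ψ = 0.9187: g = -0.00150, g' = -0.6200 → ψ = 0.9162
Converged at ψ = 0.9162.
Compositions from xᵢ = zᵢ/(1+ψ(Kᵢ−1)), yᵢ = Kᵢxᵢ:
  1: x = 0.1943, y = 0.5211
  2: x = 0.3468, y = 0.3017
  3: x = 0.4589, y = 0.1772

y_2 = 0.3017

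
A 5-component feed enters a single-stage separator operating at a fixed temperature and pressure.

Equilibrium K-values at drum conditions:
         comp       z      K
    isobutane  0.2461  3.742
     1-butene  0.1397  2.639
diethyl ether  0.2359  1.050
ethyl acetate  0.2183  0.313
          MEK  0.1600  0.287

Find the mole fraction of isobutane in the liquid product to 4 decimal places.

x_isobutane = 0.1016

Let ψ = V/F and solve Σ zᵢ(Kᵢ−1)/(1+ψ(Kᵢ−1)) = 0.
g(0) = ΣzᵢKᵢ − 1 = 0.6515 and g(1) = 1 − Σzᵢ/Kᵢ = -0.5983, so a root lies in (0, 1).
Iterate (Newton) starting at ψ = 0.5:
  ψ = 0.5000: g = 0.01623, g' = -0.8785 → ψ = 0.5185
Converged at ψ = 0.5185.
Compositions from xᵢ = zᵢ/(1+ψ(Kᵢ−1)), yᵢ = Kᵢxᵢ:
  isobutane: x = 0.1016, y = 0.3803
  1-butene: x = 0.0755, y = 0.1993
  diethyl ether: x = 0.2299, y = 0.2414
  ethyl acetate: x = 0.3391, y = 0.1061
  MEK: x = 0.2538, y = 0.0729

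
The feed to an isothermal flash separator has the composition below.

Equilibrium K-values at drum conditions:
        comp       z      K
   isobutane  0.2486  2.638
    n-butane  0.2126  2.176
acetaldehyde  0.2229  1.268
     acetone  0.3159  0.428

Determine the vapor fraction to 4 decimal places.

ψ = 0.8368

Rachford–Rice: g(ψ) = Σ zᵢ(Kᵢ−1)/(1+ψ(Kᵢ−1)) = 0.
Feasibility: ΣzᵢKᵢ = 1.5363, Σzᵢ/Kᵢ = 1.1058 — both > 1, two phases present.
Iterate (Newton) starting at ψ = 0.57:
  ψ = 0.5700: g = 0.14398, g' = -0.5234 → ψ = 0.8451
  ψ = 0.8451: g = -0.00489, g' = -0.5892 → ψ = 0.8368
Converged at ψ = 0.8368.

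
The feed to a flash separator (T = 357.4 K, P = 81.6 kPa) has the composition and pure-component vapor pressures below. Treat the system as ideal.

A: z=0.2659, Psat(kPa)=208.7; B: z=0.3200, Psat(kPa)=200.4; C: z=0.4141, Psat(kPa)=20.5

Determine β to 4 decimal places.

β = 0.5067

Raoult's law: Kᵢ = Pᵢˢᵃᵗ/P = Pᵢˢᵃᵗ/81.6.
  K_A = 208.7/81.6 = 2.557598, K_B = 200.4/81.6 = 2.455882, K_C = 20.5/81.6 = 0.251225
Material balance + equilibrium reduce to Σ zᵢ(Kᵢ−1)/(1+β(Kᵢ−1)) = 0.
Feasibility: ΣzᵢKᵢ = 1.5700, Σzᵢ/Kᵢ = 1.8826 — both > 1, two phases present.
Newton–Raphson from β = 0.5:
  β = 0.5000: g = 0.00683, g' = -1.0242 → β = 0.5067
Converged at β = 0.5067.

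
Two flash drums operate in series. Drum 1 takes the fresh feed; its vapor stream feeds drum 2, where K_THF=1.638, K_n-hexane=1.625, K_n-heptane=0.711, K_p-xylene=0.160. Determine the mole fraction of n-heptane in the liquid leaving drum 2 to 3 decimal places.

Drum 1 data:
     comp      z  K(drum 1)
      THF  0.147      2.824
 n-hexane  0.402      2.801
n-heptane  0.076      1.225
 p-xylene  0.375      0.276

Drum 1:
Material balance + equilibrium reduce to Σ zᵢ(Kᵢ−1)/(1+ψ₁(Kᵢ−1)) = 0.
Check two-phase: ΣzᵢKᵢ = 1.738 > 1 and Σzᵢ/Kᵢ = 1.616 > 1, so g(0) = 0.738 > 0 and g(1) = -0.616 < 0.
Iterate (Newton) starting at ψ₁ = 0.5:
  ψ₁ = 0.500: g = 0.1110, g' = -0.981 → ψ₁ = 0.613
  ψ₁ = 0.613: g = -0.0026, g' = -1.042 → ψ₁ = 0.611
Converged at ψ₁ = 0.611.
Drum-1 compositions:
  THF: x = 0.070, y = 0.196
  n-hexane: x = 0.191, y = 0.536
  n-heptane: x = 0.067, y = 0.082
  p-xylene: x = 0.672, y = 0.186
Drum-2 feed = drum-1 vapor: z₂ = (0.1964, 0.5362, 0.0819, 0.1855).
Drum 2:
Rachford–Rice: g(ψ₂) = Σ zᵢ(Kᵢ−1)/(1+ψ₂(Kᵢ−1)) = 0.
g(0) = ΣzᵢKᵢ − 1 = 0.281 and g(1) = 1 − Σzᵢ/Kᵢ = -0.725, so a root lies in (0, 1).
Iterate (Newton) starting at ψ₂ = 0.5:
  ψ₂ = 0.500: g = 0.0540, g' = -0.566 → ψ₂ = 0.595
  ψ₂ = 0.595: g = -0.0053, g' = -0.687 → ψ₂ = 0.588
Converged at ψ₂ = 0.588.
  THF: x = 0.143, y = 0.234
  n-hexane: x = 0.392, y = 0.637
  n-heptane: x = 0.099, y = 0.070
  p-xylene: x = 0.366, y = 0.059

x_n-heptane (drum 2) = 0.099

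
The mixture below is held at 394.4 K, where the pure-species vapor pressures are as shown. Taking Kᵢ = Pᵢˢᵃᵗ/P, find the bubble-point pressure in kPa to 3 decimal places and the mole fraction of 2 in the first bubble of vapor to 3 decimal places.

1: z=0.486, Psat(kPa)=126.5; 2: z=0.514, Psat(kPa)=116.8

At the bubble point ψ → 0, so ΣzᵢKᵢ = 1 with Kᵢ = Pᵢˢᵃᵗ/P ⇒ P = ΣzᵢPᵢˢᵃᵗ.
P = 0.486·126.5 + 0.514·116.8 = 121.514 kPa
yᵢ = zᵢPᵢˢᵃᵗ/P ⇒ y_2 = 0.514·116.8/121.514 = 0.494

Pbub = 121.514 kPa, y_2 = 0.494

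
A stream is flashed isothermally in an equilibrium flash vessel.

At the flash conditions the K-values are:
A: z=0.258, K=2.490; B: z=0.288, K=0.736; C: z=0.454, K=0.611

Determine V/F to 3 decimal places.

V/F = 0.257

Material balance + equilibrium reduce to Σ zᵢ(Kᵢ−1)/(1+V/F(Kᵢ−1)) = 0.
g(0) = ΣzᵢKᵢ − 1 = 0.132 and g(1) = 1 − Σzᵢ/Kᵢ = -0.238, so a root lies in (0, 1).
Newton–Raphson from V/F = 0.5:
  V/F = 0.500: g = -0.0865, g' = -0.321 → V/F = 0.230
  V/F = 0.230: g = 0.0114, g' = -0.423 → V/F = 0.257
Converged at V/F = 0.257.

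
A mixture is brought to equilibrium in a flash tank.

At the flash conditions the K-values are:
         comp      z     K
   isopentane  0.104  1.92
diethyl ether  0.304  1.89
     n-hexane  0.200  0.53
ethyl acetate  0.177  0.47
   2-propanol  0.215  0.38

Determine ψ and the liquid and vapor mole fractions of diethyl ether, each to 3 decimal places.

Let ψ = V/F and solve Σ zᵢ(Kᵢ−1)/(1+ψ(Kᵢ−1)) = 0.
g(0) = ΣzᵢKᵢ − 1 = 0.045 and g(1) = 1 − Σzᵢ/Kᵢ = -0.535, so a root lies in (0, 1).
Newton–Raphson from ψ = 0.57:
  ψ = 0.570: g = -0.2267, g' = -0.526 → ψ = 0.139
  ψ = 0.139: g = -0.0221, g' = -0.467 → ψ = 0.092
Converged at ψ = 0.092.
Compositions from xᵢ = zᵢ/(1+ψ(Kᵢ−1)), yᵢ = Kᵢxᵢ:
  isopentane: x = 0.096, y = 0.184
  diethyl ether: x = 0.281, y = 0.531
  n-hexane: x = 0.209, y = 0.111
  ethyl acetate: x = 0.186, y = 0.087
  2-propanol: x = 0.228, y = 0.087

ψ = 0.092, x_diethyl ether = 0.281, y_diethyl ether = 0.531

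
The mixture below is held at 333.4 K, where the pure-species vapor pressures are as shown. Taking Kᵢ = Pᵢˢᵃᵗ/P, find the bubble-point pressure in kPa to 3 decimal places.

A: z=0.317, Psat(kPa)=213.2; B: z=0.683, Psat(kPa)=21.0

Pbub = 81.927 kPa

At the bubble point ψ → 0, so ΣzᵢKᵢ = 1 with Kᵢ = Pᵢˢᵃᵗ/P ⇒ P = ΣzᵢPᵢˢᵃᵗ.
P = 0.317·213.2 + 0.683·21.0 = 81.927 kPa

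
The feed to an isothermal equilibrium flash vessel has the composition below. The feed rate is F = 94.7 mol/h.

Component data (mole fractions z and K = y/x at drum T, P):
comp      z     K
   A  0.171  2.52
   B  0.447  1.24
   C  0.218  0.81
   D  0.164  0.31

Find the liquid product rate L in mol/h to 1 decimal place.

Iterate (Newton) starting at β = 0.5:
  β = 0.500: g = 0.0249, g' = -0.340 → β = 0.573
  β = 0.573: g = -0.0005, g' = -0.356 → β = 0.572
Converged at β = 0.572.
Then V = β·F = 0.5719·94.7 = 54.2 mol/h and L = F − V = 40.5 mol/h.

L = 40.5 mol/h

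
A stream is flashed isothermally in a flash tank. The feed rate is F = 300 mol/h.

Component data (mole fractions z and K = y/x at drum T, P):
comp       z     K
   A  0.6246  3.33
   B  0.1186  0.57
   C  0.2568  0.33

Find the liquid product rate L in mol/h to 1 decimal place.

L = 42.7 mol/h

Newton–Raphson from V/F = 0.5:
  V/F = 0.5000: g = 0.34851, g' = -1.0197 → V/F = 0.8418
  V/F = 0.8418: g = 0.01690, g' = -1.0469 → V/F = 0.8579
  V/F = 0.8579: g = -0.00018, g' = -1.0697 → V/F = 0.8577
Converged at V/F = 0.8577.
Then V = V/F·F = 0.8577·300 = 257.3 mol/h and L = F − V = 42.7 mol/h.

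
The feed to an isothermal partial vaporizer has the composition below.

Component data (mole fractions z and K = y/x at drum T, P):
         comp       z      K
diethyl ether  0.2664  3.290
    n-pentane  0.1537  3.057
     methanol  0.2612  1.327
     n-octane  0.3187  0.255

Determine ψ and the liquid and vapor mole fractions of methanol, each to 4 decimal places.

ψ = 0.6407, x_methanol = 0.2160, y_methanol = 0.2866

Iterate (Newton) starting at ψ = 0.5:
  ψ = 0.5000: g = 0.13530, g' = -0.9315 → ψ = 0.6452
  ψ = 0.6452: g = -0.00461, g' = -1.0226 → ψ = 0.6407
Converged at ψ = 0.6407.
Compositions from xᵢ = zᵢ/(1+ψ(Kᵢ−1)), yᵢ = Kᵢxᵢ:
  diethyl ether: x = 0.1080, y = 0.3552
  n-pentane: x = 0.0663, y = 0.2027
  methanol: x = 0.2160, y = 0.2866
  n-octane: x = 0.6098, y = 0.1555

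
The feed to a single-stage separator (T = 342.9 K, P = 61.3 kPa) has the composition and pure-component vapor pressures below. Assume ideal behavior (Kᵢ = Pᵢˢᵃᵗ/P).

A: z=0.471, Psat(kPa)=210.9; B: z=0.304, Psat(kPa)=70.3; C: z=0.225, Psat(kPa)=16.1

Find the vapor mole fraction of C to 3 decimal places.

Raoult's law: Kᵢ = Pᵢˢᵃᵗ/P = Pᵢˢᵃᵗ/61.3.
  K_A = 210.9/61.3 = 3.44046, K_B = 70.3/61.3 = 1.14682, K_C = 16.1/61.3 = 0.26264
Rachford–Rice: g(ψ) = Σ zᵢ(Kᵢ−1)/(1+ψ(Kᵢ−1)) = 0.
Check two-phase: ΣzᵢKᵢ = 2.028 > 1 and Σzᵢ/Kᵢ = 1.259 > 1, so g(0) = 1.028 > 0 and g(1) = -0.259 < 0.
Newton–Raphson from ψ = 0.5:
  ψ = 0.500: g = 0.2965, g' = -0.882 → ψ = 0.836
  ψ = 0.836: g = -0.0150, g' = -1.141 → ψ = 0.823
Converged at ψ = 0.823.
Compositions from xᵢ = zᵢ/(1+ψ(Kᵢ−1)), yᵢ = Kᵢxᵢ:
  A: x = 0.157, y = 0.539
  B: x = 0.271, y = 0.311
  C: x = 0.572, y = 0.150

y_C = 0.150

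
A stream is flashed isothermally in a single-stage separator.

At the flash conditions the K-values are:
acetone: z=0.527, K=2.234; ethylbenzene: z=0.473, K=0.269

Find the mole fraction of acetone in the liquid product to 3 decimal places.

Binary case is linear: z₁(K₁−1)(1+V/F(K₂−1)) + z₂(K₂−1)(1+V/F(K₁−1)) = 0
⇒ V/F = [z₁(K₁−1)+z₂(K₂−1)] / [−(K₁−1)(K₂−1)] = 0.3046/0.9021 = 0.338
Compositions from xᵢ = zᵢ/(1+V/F(Kᵢ−1)), yᵢ = Kᵢxᵢ:
  acetone: x = 0.372, y = 0.831
  ethylbenzene: x = 0.628, y = 0.169

x_acetone = 0.372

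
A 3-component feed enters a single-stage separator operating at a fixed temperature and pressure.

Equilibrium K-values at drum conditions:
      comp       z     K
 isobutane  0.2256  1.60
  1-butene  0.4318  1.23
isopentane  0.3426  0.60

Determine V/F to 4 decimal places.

V/F = 0.6411

Material balance + equilibrium reduce to Σ zᵢ(Kᵢ−1)/(1+V/F(Kᵢ−1)) = 0.
Check two-phase: ΣzᵢKᵢ = 1.0976 > 1 and Σzᵢ/Kᵢ = 1.0631 > 1, so g(0) = 0.0976 > 0 and g(1) = -0.0631 < 0.
Newton–Raphson from V/F = 0.6:
  V/F = 0.6000: g = 0.00648, g' = -0.1565 → V/F = 0.6414
  V/F = 0.6414: g = -0.00005, g' = -0.1589 → V/F = 0.6411
Converged at V/F = 0.6411.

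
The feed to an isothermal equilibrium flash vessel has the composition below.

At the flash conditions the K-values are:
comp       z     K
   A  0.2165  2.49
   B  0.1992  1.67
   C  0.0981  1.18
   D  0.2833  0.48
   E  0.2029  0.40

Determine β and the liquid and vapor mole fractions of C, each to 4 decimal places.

β = 0.3551, x_C = 0.0922, y_C = 0.1088

Rachford–Rice: g(β) = Σ zᵢ(Kᵢ−1)/(1+β(Kᵢ−1)) = 0.
Check two-phase: ΣzᵢKᵢ = 1.2047 > 1 and Σzᵢ/Kᵢ = 1.3868 > 1, so g(0) = 0.2047 > 0 and g(1) = -0.3868 < 0.
Iterate (Newton) starting at β = 0.5:
  β = 0.5000: g = -0.07195, g' = -0.4997 → β = 0.3560
  β = 0.3560: g = -0.00045, g' = -0.4998 → β = 0.3551
Converged at β = 0.3551.
Compositions from xᵢ = zᵢ/(1+β(Kᵢ−1)), yᵢ = Kᵢxᵢ:
  A: x = 0.1416, y = 0.3526
  B: x = 0.1609, y = 0.2687
  C: x = 0.0922, y = 0.1088
  D: x = 0.3475, y = 0.1668
  E: x = 0.2578, y = 0.1031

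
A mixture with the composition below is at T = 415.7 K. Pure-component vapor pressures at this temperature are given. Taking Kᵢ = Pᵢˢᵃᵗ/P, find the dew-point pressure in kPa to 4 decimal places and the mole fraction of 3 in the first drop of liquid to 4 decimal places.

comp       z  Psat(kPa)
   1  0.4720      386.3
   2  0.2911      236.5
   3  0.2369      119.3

At the dew point ψ → 1, so Σzᵢ/Kᵢ = 1 with Kᵢ = Pᵢˢᵃᵗ/P ⇒ 1/P = Σzᵢ/Pᵢˢᵃᵗ.
1/P = 0.4720/386.3 + 0.2911/236.5 + 0.2369/119.3 = 0.0044385 ⇒ P = 225.3031 kPa
xᵢ = zᵢP/Pᵢˢᵃᵗ ⇒ x_3 = 0.2369·225.3031/119.3 = 0.4474

Pdew = 225.3031 kPa, x_3 = 0.4474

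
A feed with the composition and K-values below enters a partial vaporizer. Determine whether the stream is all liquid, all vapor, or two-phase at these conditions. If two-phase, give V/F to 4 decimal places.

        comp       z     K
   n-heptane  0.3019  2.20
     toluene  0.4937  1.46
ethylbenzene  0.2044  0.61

all vapor

ΣzᵢKᵢ = 1.5097; Σzᵢ/Kᵢ = 0.8105.
Since Σzᵢ/Kᵢ < 1 the mixture is above its dew point — single vapor phase.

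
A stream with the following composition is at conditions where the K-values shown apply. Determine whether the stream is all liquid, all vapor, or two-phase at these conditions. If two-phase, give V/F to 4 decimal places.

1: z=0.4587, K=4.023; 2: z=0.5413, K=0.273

ΣzᵢKᵢ = 1.9931; Σzᵢ/Kᵢ = 2.0968.
Both exceed 1, so a two-phase solution exists.
Let ψ = V/F and solve Σ zᵢ(Kᵢ−1)/(1+ψ(Kᵢ−1)) = 0.
Binary case is linear: z₁(K₁−1)(1+ψ(K₂−1)) + z₂(K₂−1)(1+ψ(K₁−1)) = 0
⇒ ψ = [z₁(K₁−1)+z₂(K₂−1)] / [−(K₁−1)(K₂−1)] = 0.99312/2.19772 = 0.4519

two-phase, V/F = 0.4519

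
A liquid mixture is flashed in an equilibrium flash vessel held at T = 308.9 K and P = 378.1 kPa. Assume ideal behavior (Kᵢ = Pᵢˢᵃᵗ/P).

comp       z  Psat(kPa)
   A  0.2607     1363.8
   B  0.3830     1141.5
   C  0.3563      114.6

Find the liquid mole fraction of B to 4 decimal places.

x_B = 0.1506

Raoult's law: Kᵢ = Pᵢˢᵃᵗ/P = Pᵢˢᵃᵗ/378.1.
  K_A = 1363.8/378.1 = 3.606982, K_B = 1141.5/378.1 = 3.019043, K_C = 114.6/378.1 = 0.303094
Material balance + equilibrium reduce to Σ zᵢ(Kᵢ−1)/(1+ψ(Kᵢ−1)) = 0.
g(0) = ΣzᵢKᵢ − 1 = 1.2046 and g(1) = 1 − Σzᵢ/Kᵢ = -0.3747, so a root lies in (0, 1).
Newton iteration, ψ⁰ = 0.52:
  ψ = 0.5200: g = 0.27632, g' = -1.1165 → ψ = 0.7675
  ψ = 0.7675: g = -0.00405, g' = -1.2368 → ψ = 0.7642
Converged at ψ = 0.7642.
Compositions from xᵢ = zᵢ/(1+ψ(Kᵢ−1)), yᵢ = Kᵢxᵢ:
  A: x = 0.0871, y = 0.3143
  B: x = 0.1506, y = 0.4547
  C: x = 0.7623, y = 0.2310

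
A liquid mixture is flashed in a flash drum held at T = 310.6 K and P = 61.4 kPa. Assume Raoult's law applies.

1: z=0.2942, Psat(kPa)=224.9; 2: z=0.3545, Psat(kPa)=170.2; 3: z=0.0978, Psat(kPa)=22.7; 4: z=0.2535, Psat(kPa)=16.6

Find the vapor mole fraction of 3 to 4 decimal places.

Raoult's law: Kᵢ = Pᵢˢᵃᵗ/P = Pᵢˢᵃᵗ/61.4.
  K_1 = 224.9/61.4 = 3.662866, K_2 = 170.2/61.4 = 2.771987, K_3 = 22.7/61.4 = 0.369707, K_4 = 16.6/61.4 = 0.270358
Rachford–Rice: g(β) = Σ zᵢ(Kᵢ−1)/(1+β(Kᵢ−1)) = 0.
g(0) = ΣzᵢKᵢ − 1 = 1.1650 and g(1) = 1 − Σzᵢ/Kᵢ = -0.4104, so a root lies in (0, 1).
Iterate (Newton) starting at β = 0.5:
  β = 0.5000: g = 0.28789, g' = -1.1141 → β = 0.7584
  β = 0.7584: g = -0.00477, g' = -1.2506 → β = 0.7546
Converged at β = 0.7546.
Compositions from xᵢ = zᵢ/(1+β(Kᵢ−1)), yᵢ = Kᵢxᵢ:
  1: x = 0.0978, y = 0.3581
  2: x = 0.1517, y = 0.4205
  3: x = 0.1865, y = 0.0690
  4: x = 0.5641, y = 0.1525

y_3 = 0.0690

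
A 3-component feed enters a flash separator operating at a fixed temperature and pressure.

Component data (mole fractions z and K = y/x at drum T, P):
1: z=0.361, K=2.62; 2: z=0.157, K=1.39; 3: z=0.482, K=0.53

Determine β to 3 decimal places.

β = 0.666

Let β = V/F and solve Σ zᵢ(Kᵢ−1)/(1+β(Kᵢ−1)) = 0.
g(0) = ΣzᵢKᵢ − 1 = 0.420 and g(1) = 1 − Σzᵢ/Kᵢ = -0.160, so a root lies in (0, 1).
Newton iteration, β⁰ = 0.46:
  β = 0.460: g = 0.0980, g' = -0.502 → β = 0.655
  β = 0.655: g = 0.0050, g' = -0.460 → β = 0.666
Converged at β = 0.666.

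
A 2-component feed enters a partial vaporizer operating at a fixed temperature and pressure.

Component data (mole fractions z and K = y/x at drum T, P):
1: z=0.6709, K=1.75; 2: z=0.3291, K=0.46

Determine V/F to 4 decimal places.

Rachford–Rice: g(V/F) = Σ zᵢ(Kᵢ−1)/(1+V/F(Kᵢ−1)) = 0.
Feasibility: ΣzᵢKᵢ = 1.3255, Σzᵢ/Kᵢ = 1.0988 — both > 1, two phases present.
Iterate (Newton) starting at V/F = 0.5:
  V/F = 0.5000: g = 0.12250, g' = -0.3797 → V/F = 0.8226
  V/F = 0.8226: g = -0.00858, g' = -0.4550 → V/F = 0.8038
  V/F = 0.8038: g = -0.00008, g' = -0.4465 → V/F = 0.8036
Converged at V/F = 0.8036.

V/F = 0.8036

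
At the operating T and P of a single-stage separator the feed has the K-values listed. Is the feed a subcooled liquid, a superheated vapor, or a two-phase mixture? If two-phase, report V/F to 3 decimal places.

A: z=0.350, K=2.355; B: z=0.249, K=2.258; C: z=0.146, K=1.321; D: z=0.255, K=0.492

ΣzᵢKᵢ = 1.705; Σzᵢ/Kᵢ = 0.888.
Since Σzᵢ/Kᵢ < 1 the mixture is above its dew point — single vapor phase.

superheated vapor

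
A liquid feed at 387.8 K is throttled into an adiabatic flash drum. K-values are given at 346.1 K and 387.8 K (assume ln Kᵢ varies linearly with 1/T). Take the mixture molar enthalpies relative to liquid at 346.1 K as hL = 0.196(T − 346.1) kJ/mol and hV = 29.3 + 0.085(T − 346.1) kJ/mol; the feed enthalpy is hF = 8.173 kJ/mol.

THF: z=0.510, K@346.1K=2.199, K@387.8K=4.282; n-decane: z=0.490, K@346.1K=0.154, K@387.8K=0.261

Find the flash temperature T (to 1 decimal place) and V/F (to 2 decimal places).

T = 350.5 K, V/F = 0.25

Adiabatic flash: solve Rachford–Rice at each trial T, then check hF = ψ·hV(T) + (1−ψ)·hL(T).
  T = 346.1 K: K = (2.199, 0.154), RR gives ψ = 0.194, H_out = 5.689 kJ/mol
  T = 387.8 K: K = (4.282, 0.261), RR gives ψ = 0.541, H_out = 21.516 kJ/mol
  T = 367.0 K: K = (3.130, 0.204), RR gives ψ = 0.410, H_out = 15.167 kJ/mol
  T = 356.6 K: K = (2.639, 0.178), RR gives ψ = 0.321, H_out = 11.102 kJ/mol
  T = 351.4 K: K = (2.414, 0.166), RR gives ψ = 0.265, H_out = 8.646 kJ/mol
  T = 348.8 K: K = (2.307, 0.160), RR gives ψ = 0.232, H_out = 7.264 kJ/mol
  T = 350.1 K: K = (2.360, 0.163), RR gives ψ = 0.249, H_out = 7.970 kJ/mol
Linear interpolation between T = 350.1 (H_out = 7.970) and T = 351.4 (H_out = 8.646) on hF = 8.173 gives T ≈ 350.5 K, at which ψ = 0.25.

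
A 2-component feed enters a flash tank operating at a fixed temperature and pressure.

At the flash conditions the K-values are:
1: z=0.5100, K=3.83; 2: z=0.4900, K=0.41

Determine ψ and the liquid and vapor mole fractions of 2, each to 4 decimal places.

ψ = 0.6913, x_2 = 0.8275, y_2 = 0.3393

Let ψ = V/F and solve Σ zᵢ(Kᵢ−1)/(1+ψ(Kᵢ−1)) = 0.
Feasibility: ΣzᵢKᵢ = 2.1542, Σzᵢ/Kᵢ = 1.3283 — both > 1, two phases present.
Newton iteration, ψ⁰ = 0.5:
  ψ = 0.5000: g = 0.18757, g' = -1.0435 → ψ = 0.6797
  ψ = 0.6797: g = 0.01098, g' = -0.9533 → ψ = 0.6913
Converged at ψ = 0.6913.
Compositions from xᵢ = zᵢ/(1+ψ(Kᵢ−1)), yᵢ = Kᵢxᵢ:
  1: x = 0.1725, y = 0.6607
  2: x = 0.8275, y = 0.3393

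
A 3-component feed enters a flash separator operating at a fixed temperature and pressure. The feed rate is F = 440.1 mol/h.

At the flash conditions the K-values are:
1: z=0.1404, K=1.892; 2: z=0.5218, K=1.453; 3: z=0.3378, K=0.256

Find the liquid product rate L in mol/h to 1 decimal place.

L = 324.2 mol/h

Newton–Raphson from V/F = 0.42:
  V/F = 0.4200: g = -0.07585, g' = -0.5303 → V/F = 0.2770
  V/F = 0.2770: g = -0.00610, g' = -0.4530 → V/F = 0.2635
  V/F = 0.2635: g = -0.00003, g' = -0.4480 → V/F = 0.2634
Converged at V/F = 0.2634.
Then V = V/F·F = 0.2634·440.1 = 115.9 mol/h and L = F − V = 324.2 mol/h.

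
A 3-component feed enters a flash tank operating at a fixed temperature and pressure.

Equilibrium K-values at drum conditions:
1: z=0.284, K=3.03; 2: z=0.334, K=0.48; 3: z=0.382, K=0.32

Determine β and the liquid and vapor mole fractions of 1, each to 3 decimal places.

β = 0.116, x_1 = 0.230, y_1 = 0.697

Rachford–Rice: g(β) = Σ zᵢ(Kᵢ−1)/(1+β(Kᵢ−1)) = 0.
Feasibility: ΣzᵢKᵢ = 1.143, Σzᵢ/Kᵢ = 1.983 — both > 1, two phases present.
Newton iteration, β⁰ = 0.5:
  β = 0.500: g = -0.3422, g' = -0.859 → β = 0.102
  β = 0.102: g = 0.0156, g' = -1.109 → β = 0.116
Converged at β = 0.116.
Compositions from xᵢ = zᵢ/(1+β(Kᵢ−1)), yᵢ = Kᵢxᵢ:
  1: x = 0.230, y = 0.697
  2: x = 0.355, y = 0.171
  3: x = 0.415, y = 0.133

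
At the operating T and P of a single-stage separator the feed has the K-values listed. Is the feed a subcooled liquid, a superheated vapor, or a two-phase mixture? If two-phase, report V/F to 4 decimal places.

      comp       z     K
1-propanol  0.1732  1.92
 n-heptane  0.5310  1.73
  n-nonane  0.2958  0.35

two-phase, V/F = 0.7011

ΣzᵢKᵢ = 1.3547; Σzᵢ/Kᵢ = 1.2423.
Both exceed 1, so a two-phase solution exists.
Let ψ = V/F and solve Σ zᵢ(Kᵢ−1)/(1+ψ(Kᵢ−1)) = 0.
Newton iteration, ψ⁰ = 0.51:
  ψ = 0.5100: g = 0.10331, g' = -0.4978 → ψ = 0.7175
  ψ = 0.7175: g = -0.00995, g' = -0.6140 → ψ = 0.7013
  ψ = 0.7013: g = -0.00011, g' = -0.6000 → ψ = 0.7011
Converged at ψ = 0.7011.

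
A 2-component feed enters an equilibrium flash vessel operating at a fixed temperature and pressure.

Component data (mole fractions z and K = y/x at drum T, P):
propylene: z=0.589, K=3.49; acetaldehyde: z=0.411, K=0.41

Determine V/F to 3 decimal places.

Rachford–Rice: g(V/F) = Σ zᵢ(Kᵢ−1)/(1+V/F(Kᵢ−1)) = 0.
Feasibility: ΣzᵢKᵢ = 2.224, Σzᵢ/Kᵢ = 1.171 — both > 1, two phases present.
Newton iteration, V/F⁰ = 0.5:
  V/F = 0.500: g = 0.3093, g' = -1.012 → V/F = 0.806
  V/F = 0.806: g = 0.0258, g' = -0.924 → V/F = 0.833
Converged at V/F = 0.833.

V/F = 0.833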